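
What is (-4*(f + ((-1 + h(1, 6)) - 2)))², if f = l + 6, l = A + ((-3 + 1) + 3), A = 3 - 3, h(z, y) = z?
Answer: 400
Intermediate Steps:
A = 0
l = 1 (l = 0 + ((-3 + 1) + 3) = 0 + (-2 + 3) = 0 + 1 = 1)
f = 7 (f = 1 + 6 = 7)
(-4*(f + ((-1 + h(1, 6)) - 2)))² = (-4*(7 + ((-1 + 1) - 2)))² = (-4*(7 + (0 - 2)))² = (-4*(7 - 2))² = (-4*5)² = (-20)² = 400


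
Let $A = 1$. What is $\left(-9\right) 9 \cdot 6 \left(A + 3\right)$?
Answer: $-1944$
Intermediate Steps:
$\left(-9\right) 9 \cdot 6 \left(A + 3\right) = \left(-9\right) 9 \cdot 6 \left(1 + 3\right) = - 81 \cdot 6 \cdot 4 = \left(-81\right) 24 = -1944$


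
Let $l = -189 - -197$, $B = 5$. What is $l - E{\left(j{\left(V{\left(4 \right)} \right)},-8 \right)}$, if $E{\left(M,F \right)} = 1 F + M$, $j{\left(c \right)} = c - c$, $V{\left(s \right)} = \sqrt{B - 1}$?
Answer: $16$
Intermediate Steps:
$V{\left(s \right)} = 2$ ($V{\left(s \right)} = \sqrt{5 - 1} = \sqrt{4} = 2$)
$j{\left(c \right)} = 0$
$l = 8$ ($l = -189 + 197 = 8$)
$E{\left(M,F \right)} = F + M$
$l - E{\left(j{\left(V{\left(4 \right)} \right)},-8 \right)} = 8 - \left(-8 + 0\right) = 8 - -8 = 8 + 8 = 16$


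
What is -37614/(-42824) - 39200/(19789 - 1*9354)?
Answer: -128619871/44686844 ≈ -2.8783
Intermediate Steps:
-37614/(-42824) - 39200/(19789 - 1*9354) = -37614*(-1/42824) - 39200/(19789 - 9354) = 18807/21412 - 39200/10435 = 18807/21412 - 39200*1/10435 = 18807/21412 - 7840/2087 = -128619871/44686844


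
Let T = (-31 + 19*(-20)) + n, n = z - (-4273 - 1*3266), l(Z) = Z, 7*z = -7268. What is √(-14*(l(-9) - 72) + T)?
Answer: √353962/7 ≈ 84.992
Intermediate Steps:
z = -7268/7 (z = (⅐)*(-7268) = -7268/7 ≈ -1038.3)
n = 45505/7 (n = -7268/7 - (-4273 - 1*3266) = -7268/7 - (-4273 - 3266) = -7268/7 - 1*(-7539) = -7268/7 + 7539 = 45505/7 ≈ 6500.7)
T = 42628/7 (T = (-31 + 19*(-20)) + 45505/7 = (-31 - 380) + 45505/7 = -411 + 45505/7 = 42628/7 ≈ 6089.7)
√(-14*(l(-9) - 72) + T) = √(-14*(-9 - 72) + 42628/7) = √(-14*(-81) + 42628/7) = √(1134 + 42628/7) = √(50566/7) = √353962/7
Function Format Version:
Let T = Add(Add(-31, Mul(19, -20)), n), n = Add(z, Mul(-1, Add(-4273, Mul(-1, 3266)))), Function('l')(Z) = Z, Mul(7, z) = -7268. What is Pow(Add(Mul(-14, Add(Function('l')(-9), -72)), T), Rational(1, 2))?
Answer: Mul(Rational(1, 7), Pow(353962, Rational(1, 2))) ≈ 84.992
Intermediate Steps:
z = Rational(-7268, 7) (z = Mul(Rational(1, 7), -7268) = Rational(-7268, 7) ≈ -1038.3)
n = Rational(45505, 7) (n = Add(Rational(-7268, 7), Mul(-1, Add(-4273, Mul(-1, 3266)))) = Add(Rational(-7268, 7), Mul(-1, Add(-4273, -3266))) = Add(Rational(-7268, 7), Mul(-1, -7539)) = Add(Rational(-7268, 7), 7539) = Rational(45505, 7) ≈ 6500.7)
T = Rational(42628, 7) (T = Add(Add(-31, Mul(19, -20)), Rational(45505, 7)) = Add(Add(-31, -380), Rational(45505, 7)) = Add(-411, Rational(45505, 7)) = Rational(42628, 7) ≈ 6089.7)
Pow(Add(Mul(-14, Add(Function('l')(-9), -72)), T), Rational(1, 2)) = Pow(Add(Mul(-14, Add(-9, -72)), Rational(42628, 7)), Rational(1, 2)) = Pow(Add(Mul(-14, -81), Rational(42628, 7)), Rational(1, 2)) = Pow(Add(1134, Rational(42628, 7)), Rational(1, 2)) = Pow(Rational(50566, 7), Rational(1, 2)) = Mul(Rational(1, 7), Pow(353962, Rational(1, 2)))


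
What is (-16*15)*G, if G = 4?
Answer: -960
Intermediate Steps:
(-16*15)*G = -16*15*4 = -240*4 = -960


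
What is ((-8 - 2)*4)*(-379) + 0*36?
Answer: 15160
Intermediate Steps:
((-8 - 2)*4)*(-379) + 0*36 = -10*4*(-379) + 0 = -40*(-379) + 0 = 15160 + 0 = 15160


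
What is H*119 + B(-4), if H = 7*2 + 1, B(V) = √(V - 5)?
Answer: 1785 + 3*I ≈ 1785.0 + 3.0*I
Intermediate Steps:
B(V) = √(-5 + V)
H = 15 (H = 14 + 1 = 15)
H*119 + B(-4) = 15*119 + √(-5 - 4) = 1785 + √(-9) = 1785 + 3*I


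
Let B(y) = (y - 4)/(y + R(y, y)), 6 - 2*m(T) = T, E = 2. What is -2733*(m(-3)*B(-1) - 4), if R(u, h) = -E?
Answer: -19131/2 ≈ -9565.5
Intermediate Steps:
R(u, h) = -2 (R(u, h) = -1*2 = -2)
m(T) = 3 - T/2
B(y) = (-4 + y)/(-2 + y) (B(y) = (y - 4)/(y - 2) = (-4 + y)/(-2 + y))
-2733*(m(-3)*B(-1) - 4) = -2733*((3 - ½*(-3))*((-4 - 1)/(-2 - 1)) - 4) = -2733*((3 + 3/2)*(-5/(-3)) - 4) = -2733*(9*(-⅓*(-5))/2 - 4) = -2733*((9/2)*(5/3) - 4) = -2733*(15/2 - 4) = -2733*7/2 = -19131/2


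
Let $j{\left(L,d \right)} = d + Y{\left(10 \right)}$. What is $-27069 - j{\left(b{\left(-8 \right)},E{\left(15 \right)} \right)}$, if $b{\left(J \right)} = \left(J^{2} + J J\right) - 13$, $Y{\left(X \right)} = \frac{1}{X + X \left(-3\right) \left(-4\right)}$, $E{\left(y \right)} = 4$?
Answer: $- \frac{3519491}{130} \approx -27073.0$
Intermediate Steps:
$Y{\left(X \right)} = \frac{1}{13 X}$ ($Y{\left(X \right)} = \frac{1}{X + - 3 X \left(-4\right)} = \frac{1}{X + 12 X} = \frac{1}{13 X}$)
$b{\left(J \right)} = -13 + 2 J^{2}$ ($b{\left(J \right)} = \left(J^{2} + J^{2}\right) - 13 = 2 J^{2} - 13 = -13 + 2 J^{2}$)
$j{\left(L,d \right)} = \frac{1}{130} + d$ ($j{\left(L,d \right)} = d + \frac{1}{13 \cdot 10} = d + \frac{1}{13} \cdot \frac{1}{10} = d + \frac{1}{130} = \frac{1}{130} + d$)
$-27069 - j{\left(b{\left(-8 \right)},E{\left(15 \right)} \right)} = -27069 - \left(\frac{1}{130} + 4\right) = -27069 - \frac{521}{130} = - \frac{3519491}{130}$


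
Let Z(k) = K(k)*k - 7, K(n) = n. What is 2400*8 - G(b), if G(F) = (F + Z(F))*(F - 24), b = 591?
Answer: -198354255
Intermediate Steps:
Z(k) = -7 + k² (Z(k) = k*k - 7 = k² - 7 = -7 + k²)
G(F) = (-24 + F)*(-7 + F + F²) (G(F) = (F + (-7 + F²))*(F - 24) = (-7 + F + F²)*(-24 + F) = (-24 + F)*(-7 + F + F²))
2400*8 - G(b) = 2400*8 - (168 + 591³ - 31*591 - 23*591²) = 19200 - (168 + 206425071 - 18321 - 23*349281) = 19200 - (168 + 206425071 - 18321 - 8033463) = 19200 - 1*198373455 = 19200 - 198373455 = -198354255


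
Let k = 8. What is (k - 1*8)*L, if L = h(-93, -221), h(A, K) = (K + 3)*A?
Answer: 0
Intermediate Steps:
h(A, K) = A*(3 + K) (h(A, K) = (3 + K)*A = A*(3 + K))
L = 20274 (L = -93*(3 - 221) = -93*(-218) = 20274)
(k - 1*8)*L = (8 - 1*8)*20274 = (8 - 8)*20274 = 0*20274 = 0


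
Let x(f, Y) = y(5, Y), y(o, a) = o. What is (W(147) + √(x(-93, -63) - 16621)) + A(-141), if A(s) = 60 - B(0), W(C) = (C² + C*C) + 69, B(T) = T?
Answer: 43347 + 2*I*√4154 ≈ 43347.0 + 128.9*I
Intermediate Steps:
x(f, Y) = 5
W(C) = 69 + 2*C² (W(C) = (C² + C²) + 69 = 2*C² + 69 = 69 + 2*C²)
A(s) = 60 (A(s) = 60 - 1*0 = 60 + 0 = 60)
(W(147) + √(x(-93, -63) - 16621)) + A(-141) = ((69 + 2*147²) + √(5 - 16621)) + 60 = ((69 + 2*21609) + √(-16616)) + 60 = ((69 + 43218) + 2*I*√4154) + 60 = (43287 + 2*I*√4154) + 60 = 43347 + 2*I*√4154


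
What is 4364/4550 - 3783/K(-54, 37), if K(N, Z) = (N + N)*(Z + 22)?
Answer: 7503343/4832100 ≈ 1.5528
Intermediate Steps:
K(N, Z) = 2*N*(22 + Z) (K(N, Z) = (2*N)*(22 + Z) = 2*N*(22 + Z))
4364/4550 - 3783/K(-54, 37) = 4364/4550 - 3783*(-1/(108*(22 + 37))) = 4364*(1/4550) - 3783/(2*(-54)*59) = 2182/2275 - 3783/(-6372) = 2182/2275 - 3783*(-1/6372) = 2182/2275 + 1261/2124 = 7503343/4832100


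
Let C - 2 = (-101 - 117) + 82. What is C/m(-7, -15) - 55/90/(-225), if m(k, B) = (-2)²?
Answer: -67832/2025 ≈ -33.497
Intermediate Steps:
C = -134 (C = 2 + ((-101 - 117) + 82) = 2 + (-218 + 82) = 2 - 136 = -134)
m(k, B) = 4
C/m(-7, -15) - 55/90/(-225) = -134/4 - 55/90/(-225) = -134*¼ - 55*1/90*(-1/225) = -67/2 - 11/18*(-1/225) = -67/2 + 11/4050 = -67832/2025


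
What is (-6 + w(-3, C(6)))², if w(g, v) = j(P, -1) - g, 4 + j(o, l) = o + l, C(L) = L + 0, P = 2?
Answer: 36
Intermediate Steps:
C(L) = L
j(o, l) = -4 + l + o (j(o, l) = -4 + (o + l) = -4 + (l + o) = -4 + l + o)
w(g, v) = -3 - g (w(g, v) = (-4 - 1 + 2) - g = -3 - g)
(-6 + w(-3, C(6)))² = (-6 + (-3 - 1*(-3)))² = (-6 + (-3 + 3))² = (-6 + 0)² = (-6)² = 36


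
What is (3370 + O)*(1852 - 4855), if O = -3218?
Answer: -456456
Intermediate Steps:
(3370 + O)*(1852 - 4855) = (3370 - 3218)*(1852 - 4855) = 152*(-3003) = -456456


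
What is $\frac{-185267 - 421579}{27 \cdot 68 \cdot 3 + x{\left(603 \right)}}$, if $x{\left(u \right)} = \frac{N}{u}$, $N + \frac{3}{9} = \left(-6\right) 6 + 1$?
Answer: $- \frac{548892207}{4981933} \approx -110.18$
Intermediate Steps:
$N = - \frac{106}{3}$ ($N = - \frac{1}{3} + \left(\left(-6\right) 6 + 1\right) = - \frac{1}{3} + \left(-36 + 1\right) = - \frac{1}{3} - 35 = - \frac{106}{3} \approx -35.333$)
$x{\left(u \right)} = - \frac{106}{3 u}$
$\frac{-185267 - 421579}{27 \cdot 68 \cdot 3 + x{\left(603 \right)}} = \frac{-185267 - 421579}{27 \cdot 68 \cdot 3 - \frac{106}{3 \cdot 603}} = - \frac{606846}{1836 \cdot 3 - \frac{106}{1809}} = - \frac{606846}{5508 - \frac{106}{1809}} = - \frac{606846}{\frac{9963866}{1809}} = \left(-606846\right) \frac{1809}{9963866} = - \frac{548892207}{4981933}$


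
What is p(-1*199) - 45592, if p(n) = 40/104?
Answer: -592691/13 ≈ -45592.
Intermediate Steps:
p(n) = 5/13 (p(n) = 40*(1/104) = 5/13)
p(-1*199) - 45592 = 5/13 - 45592 = -592691/13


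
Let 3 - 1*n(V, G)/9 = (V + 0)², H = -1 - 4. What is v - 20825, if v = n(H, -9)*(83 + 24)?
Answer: -42011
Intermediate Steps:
H = -5
n(V, G) = 27 - 9*V² (n(V, G) = 27 - 9*(V + 0)² = 27 - 9*V²)
v = -21186 (v = (27 - 9*(-5)²)*(83 + 24) = (27 - 9*25)*107 = (27 - 225)*107 = -198*107 = -21186)
v - 20825 = -21186 - 20825 = -42011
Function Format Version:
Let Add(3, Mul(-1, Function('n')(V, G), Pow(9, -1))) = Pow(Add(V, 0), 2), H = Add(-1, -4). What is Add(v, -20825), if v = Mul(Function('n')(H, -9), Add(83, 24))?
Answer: -42011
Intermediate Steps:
H = -5
Function('n')(V, G) = Add(27, Mul(-9, Pow(V, 2))) (Function('n')(V, G) = Add(27, Mul(-9, Pow(Add(V, 0), 2))) = Add(27, Mul(-9, Pow(V, 2))))
v = -21186 (v = Mul(Add(27, Mul(-9, Pow(-5, 2))), Add(83, 24)) = Mul(Add(27, Mul(-9, 25)), 107) = Mul(Add(27, -225), 107) = Mul(-198, 107) = -21186)
Add(v, -20825) = Add(-21186, -20825) = -42011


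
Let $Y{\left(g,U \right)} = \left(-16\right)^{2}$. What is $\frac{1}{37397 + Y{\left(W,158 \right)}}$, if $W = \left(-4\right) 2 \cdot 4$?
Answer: $\frac{1}{37653} \approx 2.6558 \cdot 10^{-5}$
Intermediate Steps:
$W = -32$ ($W = \left(-8\right) 4 = -32$)
$Y{\left(g,U \right)} = 256$
$\frac{1}{37397 + Y{\left(W,158 \right)}} = \frac{1}{37397 + 256} = \frac{1}{37653}$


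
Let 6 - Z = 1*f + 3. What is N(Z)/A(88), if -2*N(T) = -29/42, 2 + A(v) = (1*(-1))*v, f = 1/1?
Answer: -29/7560 ≈ -0.0038360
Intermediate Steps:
f = 1 (f = 1*1 = 1)
A(v) = -2 - v (A(v) = -2 + (1*(-1))*v = -2 - v)
Z = 2 (Z = 6 - (1*1 + 3) = 6 - (1 + 3) = 6 - 1*4 = 6 - 4 = 2)
N(T) = 29/84 (N(T) = -(-29)/(2*42) = -½*(-29/42) = 29/84)
N(Z)/A(88) = 29/(84*(-2 - 1*88)) = 29/(84*(-2 - 88)) = (29/84)/(-90) = (29/84)*(-1/90) = -29/7560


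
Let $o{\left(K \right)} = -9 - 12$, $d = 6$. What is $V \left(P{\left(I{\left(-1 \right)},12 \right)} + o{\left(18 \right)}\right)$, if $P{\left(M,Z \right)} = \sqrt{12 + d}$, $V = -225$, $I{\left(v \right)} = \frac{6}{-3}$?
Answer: $4725 - 675 \sqrt{2} \approx 3770.4$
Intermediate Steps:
$I{\left(v \right)} = -2$ ($I{\left(v \right)} = 6 \left(- \frac{1}{3}\right) = -2$)
$P{\left(M,Z \right)} = 3 \sqrt{2}$ ($P{\left(M,Z \right)} = \sqrt{12 + 6} = \sqrt{18} = 3 \sqrt{2}$)
$o{\left(K \right)} = -21$ ($o{\left(K \right)} = -9 - 12 = -21$)
$V \left(P{\left(I{\left(-1 \right)},12 \right)} + o{\left(18 \right)}\right) = - 225 \left(3 \sqrt{2} - 21\right) = - 225 \left(-21 + 3 \sqrt{2}\right) = 4725 - 675 \sqrt{2}$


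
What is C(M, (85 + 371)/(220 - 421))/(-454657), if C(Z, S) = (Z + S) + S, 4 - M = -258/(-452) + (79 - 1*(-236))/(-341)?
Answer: 135987/335369422322 ≈ 4.0548e-7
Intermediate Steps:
M = 335465/77066 (M = 4 - (-258/(-452) + (79 - 1*(-236))/(-341)) = 4 - (-258*(-1/452) + (79 + 236)*(-1/341)) = 4 - (129/226 + 315*(-1/341)) = 4 - (129/226 - 315/341) = 4 - 1*(-27201/77066) = 4 + 27201/77066 = 335465/77066 ≈ 4.3530)
C(Z, S) = Z + 2*S (C(Z, S) = (S + Z) + S = Z + 2*S)
C(M, (85 + 371)/(220 - 421))/(-454657) = (335465/77066 + 2*((85 + 371)/(220 - 421)))/(-454657) = (335465/77066 + 2*(456/(-201)))*(-1/454657) = (335465/77066 + 2*(456*(-1/201)))*(-1/454657) = (335465/77066 + 2*(-152/67))*(-1/454657) = (335465/77066 - 304/67)*(-1/454657) = -951909/5163422*(-1/454657) = 135987/335369422322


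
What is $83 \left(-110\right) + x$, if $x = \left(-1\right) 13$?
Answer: $-9143$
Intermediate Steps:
$x = -13$
$83 \left(-110\right) + x = 83 \left(-110\right) - 13 = -9130 - 13 = -9143$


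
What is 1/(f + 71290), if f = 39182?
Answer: 1/110472 ≈ 9.0521e-6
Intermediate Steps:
1/(f + 71290) = 1/(39182 + 71290) = 1/110472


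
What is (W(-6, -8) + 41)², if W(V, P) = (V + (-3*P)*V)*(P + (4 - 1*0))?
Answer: 410881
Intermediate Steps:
W(V, P) = (4 + P)*(V - 3*P*V) (W(V, P) = (V - 3*P*V)*(P + (4 + 0)) = (V - 3*P*V)*(P + 4) = (V - 3*P*V)*(4 + P) = (4 + P)*(V - 3*P*V))
(W(-6, -8) + 41)² = (-6*(4 - 11*(-8) - 3*(-8)²) + 41)² = (-6*(4 + 88 - 3*64) + 41)² = (-6*(4 + 88 - 192) + 41)² = (-6*(-100) + 41)² = (600 + 41)² = 641² = 410881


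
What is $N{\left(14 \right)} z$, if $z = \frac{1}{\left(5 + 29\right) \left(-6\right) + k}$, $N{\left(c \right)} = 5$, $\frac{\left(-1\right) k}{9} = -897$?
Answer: $\frac{5}{7869} \approx 0.00063541$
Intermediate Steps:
$k = 8073$ ($k = \left(-9\right) \left(-897\right) = 8073$)
$z = \frac{1}{7869}$ ($z = \frac{1}{\left(5 + 29\right) \left(-6\right) + 8073} = \frac{1}{34 \left(-6\right) + 8073} = \frac{1}{-204 + 8073} = \frac{1}{7869} \approx 0.00012708$)
$N{\left(14 \right)} z = 5 \cdot \frac{1}{7869} = \frac{5}{7869}$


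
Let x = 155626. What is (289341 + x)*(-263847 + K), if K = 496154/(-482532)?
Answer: -28325512779228493/241266 ≈ -1.1740e+11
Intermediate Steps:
K = -248077/241266 (K = 496154*(-1/482532) = -248077/241266 ≈ -1.0282)
(289341 + x)*(-263847 + K) = (289341 + 155626)*(-263847 - 248077/241266) = 444967*(-63657558379/241266) = -28325512779228493/241266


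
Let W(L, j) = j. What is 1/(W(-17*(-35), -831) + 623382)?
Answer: 1/622551 ≈ 1.6063e-6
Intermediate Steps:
1/(W(-17*(-35), -831) + 623382) = 1/(-831 + 623382) = 1/622551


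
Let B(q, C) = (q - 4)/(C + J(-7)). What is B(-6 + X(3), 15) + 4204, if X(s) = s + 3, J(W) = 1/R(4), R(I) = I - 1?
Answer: 96686/23 ≈ 4203.7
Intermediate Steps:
R(I) = -1 + I
J(W) = ⅓ (J(W) = 1/(-1 + 4) = 1/3 = ⅓)
X(s) = 3 + s
B(q, C) = (-4 + q)/(⅓ + C) (B(q, C) = (q - 4)/(C + ⅓) = (-4 + q)/(⅓ + C))
B(-6 + X(3), 15) + 4204 = 3*(-4 + (-6 + (3 + 3)))/(1 + 3*15) + 4204 = 3*(-4 + (-6 + 6))/(1 + 45) + 4204 = 3*(-4 + 0)/46 + 4204 = 3*(1/46)*(-4) + 4204 = -6/23 + 4204 = 96686/23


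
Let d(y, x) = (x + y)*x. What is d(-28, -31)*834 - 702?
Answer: 1524684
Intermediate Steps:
d(y, x) = x*(x + y)
d(-28, -31)*834 - 702 = -31*(-31 - 28)*834 - 702 = -31*(-59)*834 - 702 = 1829*834 - 702 = 1525386 - 702 = 1524684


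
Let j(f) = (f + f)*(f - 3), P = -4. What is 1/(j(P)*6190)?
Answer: 1/346640 ≈ 2.8848e-6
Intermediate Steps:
j(f) = 2*f*(-3 + f) (j(f) = (2*f)*(-3 + f) = 2*f*(-3 + f))
1/(j(P)*6190) = 1/((2*(-4)*(-3 - 4))*6190) = 1/((2*(-4)*(-7))*6190) = 1/(56*6190) = 1/346640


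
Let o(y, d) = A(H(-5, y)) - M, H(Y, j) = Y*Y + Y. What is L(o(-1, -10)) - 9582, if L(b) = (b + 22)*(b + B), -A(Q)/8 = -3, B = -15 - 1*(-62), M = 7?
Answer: -7086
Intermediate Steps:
B = 47 (B = -15 + 62 = 47)
H(Y, j) = Y + Y² (H(Y, j) = Y² + Y = Y + Y²)
A(Q) = 24 (A(Q) = -8*(-3) = 24)
o(y, d) = 17 (o(y, d) = 24 - 1*7 = 24 - 7 = 17)
L(b) = (22 + b)*(47 + b) (L(b) = (b + 22)*(b + 47) = (22 + b)*(47 + b))
L(o(-1, -10)) - 9582 = (1034 + 17² + 69*17) - 9582 = (1034 + 289 + 1173) - 9582 = 2496 - 9582 = -7086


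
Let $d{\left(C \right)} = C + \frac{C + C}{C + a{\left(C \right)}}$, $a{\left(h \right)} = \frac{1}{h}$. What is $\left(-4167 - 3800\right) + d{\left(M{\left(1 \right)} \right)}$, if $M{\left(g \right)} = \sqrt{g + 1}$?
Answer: $- \frac{23897}{3} + \sqrt{2} \approx -7964.3$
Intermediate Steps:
$M{\left(g \right)} = \sqrt{1 + g}$
$d{\left(C \right)} = C + \frac{2 C}{C + \frac{1}{C}}$ ($d{\left(C \right)} = C + \frac{C + C}{C + \frac{1}{C}} = C + \frac{2 C}{C + \frac{1}{C}}$)
$\left(-4167 - 3800\right) + d{\left(M{\left(1 \right)} \right)} = \left(-4167 - 3800\right) + \frac{\sqrt{1 + 1} \left(1 + \sqrt{1 + 1} \left(2 + \sqrt{1 + 1}\right)\right)}{1 + \left(\sqrt{1 + 1}\right)^{2}} = -7967 + \frac{\sqrt{2} \left(1 + \sqrt{2} \left(2 + \sqrt{2}\right)\right)}{1 + \left(\sqrt{2}\right)^{2}} = -7967 + \frac{\sqrt{2} \left(1 + \sqrt{2} \left(2 + \sqrt{2}\right)\right)}{1 + 2} = -7967 + \frac{\sqrt{2} \left(1 + \sqrt{2} \left(2 + \sqrt{2}\right)\right)}{3}$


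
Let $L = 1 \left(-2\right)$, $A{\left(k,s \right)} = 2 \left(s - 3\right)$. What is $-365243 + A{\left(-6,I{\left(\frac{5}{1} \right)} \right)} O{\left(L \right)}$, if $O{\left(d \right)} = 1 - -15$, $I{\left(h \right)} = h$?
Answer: $-365179$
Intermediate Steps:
$A{\left(k,s \right)} = -6 + 2 s$ ($A{\left(k,s \right)} = 2 \left(-3 + s\right) = -6 + 2 s$)
$L = -2$
$O{\left(d \right)} = 16$ ($O{\left(d \right)} = 1 + 15 = 16$)
$-365243 + A{\left(-6,I{\left(\frac{5}{1} \right)} \right)} O{\left(L \right)} = -365243 + \left(-6 + 2 \cdot \frac{5}{1}\right) 16 = -365243 + \left(-6 + 2 \cdot 5 \cdot 1\right) 16 = -365243 + \left(-6 + 2 \cdot 5\right) 16 = -365243 + \left(-6 + 10\right) 16 = -365243 + 4 \cdot 16 = -365243 + 64 = -365179$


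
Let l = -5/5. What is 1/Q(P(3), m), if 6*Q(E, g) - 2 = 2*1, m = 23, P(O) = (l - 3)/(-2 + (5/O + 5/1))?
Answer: 3/2 ≈ 1.5000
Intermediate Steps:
l = -1 (l = -5*1/5 = -1)
P(O) = -4/(3 + 5/O) (P(O) = (-1 - 3)/(-2 + (5/O + 5/1)) = -4/(-2 + (5/O + 5*1)) = -4/(-2 + (5/O + 5)) = -4/(-2 + (5 + 5/O)) = -4/(3 + 5/O))
Q(E, g) = 2/3 (Q(E, g) = 1/3 + (2*1)/6 = 1/3 + (1/6)*2 = 1/3 + 1/3 = 2/3)
1/Q(P(3), m) = 1/(2/3) = 3/2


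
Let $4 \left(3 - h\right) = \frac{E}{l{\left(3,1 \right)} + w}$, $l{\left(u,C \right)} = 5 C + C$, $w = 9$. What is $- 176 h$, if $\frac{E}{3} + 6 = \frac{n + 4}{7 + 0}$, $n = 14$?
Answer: $- \frac{19536}{35} \approx -558.17$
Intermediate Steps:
$l{\left(u,C \right)} = 6 C$
$E = - \frac{72}{7}$ ($E = -18 + 3 \frac{14 + 4}{7 + 0} = -18 + 3 \cdot \frac{18}{7} = -18 + \frac{54}{7} = - \frac{72}{7} \approx -10.286$)
$h = \frac{111}{35}$ ($h = 3 - \frac{\left(- \frac{72}{7}\right) \frac{1}{6 \cdot 1 + 9}}{4} = 3 - \frac{\left(- \frac{72}{7}\right) \frac{1}{6 + 9}}{4} = 3 - \frac{\left(- \frac{72}{7}\right) \frac{1}{15}}{4} = 3 - - \frac{6}{35} = 3 + \frac{6}{35} = \frac{111}{35} \approx 3.1714$)
$- 176 h = \left(-176\right) \frac{111}{35} = - \frac{19536}{35}$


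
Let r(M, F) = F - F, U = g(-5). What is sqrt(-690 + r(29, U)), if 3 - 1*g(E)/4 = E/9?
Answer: I*sqrt(690) ≈ 26.268*I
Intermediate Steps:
g(E) = 12 - 4*E/9
U = 128/9 (U = 12 - 4/9*(-5) = 12 + 20/9 = 128/9 ≈ 14.222)
r(M, F) = 0
sqrt(-690 + r(29, U)) = sqrt(-690 + 0) = sqrt(-690) = I*sqrt(690)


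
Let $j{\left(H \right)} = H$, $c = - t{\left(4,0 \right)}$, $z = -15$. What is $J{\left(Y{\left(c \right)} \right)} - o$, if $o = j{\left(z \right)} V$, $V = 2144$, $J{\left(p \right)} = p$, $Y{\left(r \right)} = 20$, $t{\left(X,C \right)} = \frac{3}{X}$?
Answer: $32180$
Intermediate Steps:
$c = - \frac{3}{4} \approx -0.75$
$o = -32160$ ($o = \left(-15\right) 2144 = -32160$)
$J{\left(Y{\left(c \right)} \right)} - o = 20 - -32160 = 20 + 32160 = 32180$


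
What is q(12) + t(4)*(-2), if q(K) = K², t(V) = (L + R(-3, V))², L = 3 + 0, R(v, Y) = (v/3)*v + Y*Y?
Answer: -824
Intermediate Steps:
R(v, Y) = Y² + v²/3 (R(v, Y) = (v*(⅓))*v + Y² = (v/3)*v + Y² = v²/3 + Y² = Y² + v²/3)
L = 3
t(V) = (6 + V²)² (t(V) = (3 + (V² + (⅓)*(-3)²))² = (3 + (V² + (⅓)*9))² = (3 + (V² + 3))² = (3 + (3 + V²))² = (6 + V²)²)
q(12) + t(4)*(-2) = 12² + (6 + 4²)²*(-2) = 144 + (6 + 16)²*(-2) = 144 + 22²*(-2) = 144 + 484*(-2) = 144 - 968 = -824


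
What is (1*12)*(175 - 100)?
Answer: 900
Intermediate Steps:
(1*12)*(175 - 100) = 12*75 = 900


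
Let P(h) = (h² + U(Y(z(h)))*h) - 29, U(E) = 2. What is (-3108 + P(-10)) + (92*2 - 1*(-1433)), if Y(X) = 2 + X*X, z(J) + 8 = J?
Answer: -1440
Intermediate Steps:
z(J) = -8 + J
Y(X) = 2 + X²
P(h) = -29 + h² + 2*h (P(h) = (h² + 2*h) - 29 = -29 + h² + 2*h)
(-3108 + P(-10)) + (92*2 - 1*(-1433)) = (-3108 + (-29 + (-10)² + 2*(-10))) + (92*2 - 1*(-1433)) = (-3108 + (-29 + 100 - 20)) + (184 + 1433) = (-3108 + 51) + 1617 = -3057 + 1617 = -1440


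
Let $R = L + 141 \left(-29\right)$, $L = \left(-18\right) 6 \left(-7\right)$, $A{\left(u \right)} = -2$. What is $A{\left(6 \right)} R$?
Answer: $6666$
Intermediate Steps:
$L = 756$ ($L = \left(-108\right) \left(-7\right) = 756$)
$R = -3333$ ($R = 756 + 141 \left(-29\right) = 756 - 4089 = -3333$)
$A{\left(6 \right)} R = \left(-2\right) \left(-3333\right) = 6666$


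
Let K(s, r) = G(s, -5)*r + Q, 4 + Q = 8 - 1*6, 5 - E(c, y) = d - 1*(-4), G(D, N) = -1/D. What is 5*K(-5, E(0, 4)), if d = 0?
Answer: -9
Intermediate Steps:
E(c, y) = 1 (E(c, y) = 5 - (0 - 1*(-4)) = 5 - (0 + 4) = 5 - 1*4 = 5 - 4 = 1)
Q = -2 (Q = -4 + (8 - 1*6) = -4 + (8 - 6) = -4 + 2 = -2)
K(s, r) = -2 - r/s (K(s, r) = (-1/s)*r - 2 = -r/s - 2 = -2 - r/s)
5*K(-5, E(0, 4)) = 5*(-2 - 1*1/(-5)) = 5*(-2 - 1*1*(-1/5)) = 5*(-2 + 1/5) = 5*(-9/5) = -9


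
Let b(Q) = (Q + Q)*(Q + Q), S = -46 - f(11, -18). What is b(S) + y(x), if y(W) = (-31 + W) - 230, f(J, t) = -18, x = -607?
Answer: 2268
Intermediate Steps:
y(W) = -261 + W
S = -28 (S = -46 - 1*(-18) = -46 + 18 = -28)
b(Q) = 4*Q**2 (b(Q) = (2*Q)*(2*Q) = 4*Q**2)
b(S) + y(x) = 4*(-28)**2 + (-261 - 607) = 4*784 - 868 = 3136 - 868 = 2268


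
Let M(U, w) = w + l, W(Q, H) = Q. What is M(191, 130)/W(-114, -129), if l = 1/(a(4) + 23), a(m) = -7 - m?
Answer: -1561/1368 ≈ -1.1411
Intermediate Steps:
l = 1/12 (l = 1/((-7 - 1*4) + 23) = 1/((-7 - 4) + 23) = 1/(-11 + 23) = 1/12 ≈ 0.083333)
M(U, w) = 1/12 + w (M(U, w) = w + 1/12 = 1/12 + w)
M(191, 130)/W(-114, -129) = (1/12 + 130)/(-114) = (1561/12)*(-1/114) = -1561/1368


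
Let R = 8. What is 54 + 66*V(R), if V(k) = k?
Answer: 582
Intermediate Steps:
54 + 66*V(R) = 54 + 66*8 = 54 + 528 = 582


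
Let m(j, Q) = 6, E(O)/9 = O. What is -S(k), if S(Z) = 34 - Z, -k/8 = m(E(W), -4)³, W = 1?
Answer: -1762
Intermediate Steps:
E(O) = 9*O
k = -1728 (k = -8*6³ = -8*216 = -1728)
-S(k) = -(34 - 1*(-1728)) = -(34 + 1728) = -1*1762 = -1762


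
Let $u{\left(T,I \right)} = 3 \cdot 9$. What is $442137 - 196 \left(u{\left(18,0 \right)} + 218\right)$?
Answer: $394117$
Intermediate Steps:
$u{\left(T,I \right)} = 27$
$442137 - 196 \left(u{\left(18,0 \right)} + 218\right) = 442137 - 196 \left(27 + 218\right) = 442137 - 196 \cdot 245 = 442137 - 48020 = 394117$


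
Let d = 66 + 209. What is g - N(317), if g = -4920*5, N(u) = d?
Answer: -24875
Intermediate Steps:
d = 275
N(u) = 275
g = -24600
g - N(317) = -24600 - 1*275 = -24600 - 275 = -24875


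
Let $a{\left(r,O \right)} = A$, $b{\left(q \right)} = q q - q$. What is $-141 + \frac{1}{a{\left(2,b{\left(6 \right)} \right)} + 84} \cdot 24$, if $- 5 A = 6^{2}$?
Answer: $- \frac{2251}{16} \approx -140.69$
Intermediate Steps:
$b{\left(q \right)} = q^{2} - q$
$A = - \frac{36}{5}$ ($A = - \frac{6^{2}}{5} = \left(- \frac{1}{5}\right) 36 = - \frac{36}{5} \approx -7.2$)
$a{\left(r,O \right)} = - \frac{36}{5}$
$-141 + \frac{1}{a{\left(2,b{\left(6 \right)} \right)} + 84} \cdot 24 = -141 + \frac{1}{- \frac{36}{5} + 84} \cdot 24 = -141 + \frac{1}{\frac{384}{5}} \cdot 24 = -141 + \frac{5}{384} \cdot 24 = -141 + \frac{5}{16} = - \frac{2251}{16}$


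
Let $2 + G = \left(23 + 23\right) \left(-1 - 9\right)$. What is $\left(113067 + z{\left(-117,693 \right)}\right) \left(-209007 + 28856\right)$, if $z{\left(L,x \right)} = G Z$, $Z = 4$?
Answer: $-20036214069$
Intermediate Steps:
$G = -462$ ($G = -2 + \left(23 + 23\right) \left(-1 - 9\right) = -2 + 46 \left(-10\right) = -2 - 460 = -462$)
$z{\left(L,x \right)} = -1848$ ($z{\left(L,x \right)} = \left(-462\right) 4 = -1848$)
$\left(113067 + z{\left(-117,693 \right)}\right) \left(-209007 + 28856\right) = \left(113067 - 1848\right) \left(-209007 + 28856\right) = 111219 \left(-180151\right) = -20036214069$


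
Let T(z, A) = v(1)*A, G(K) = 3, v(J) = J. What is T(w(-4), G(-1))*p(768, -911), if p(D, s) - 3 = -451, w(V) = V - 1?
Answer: -1344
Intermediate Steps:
w(V) = -1 + V
p(D, s) = -448 (p(D, s) = 3 - 451 = -448)
T(z, A) = A (T(z, A) = 1*A = A)
T(w(-4), G(-1))*p(768, -911) = 3*(-448) = -1344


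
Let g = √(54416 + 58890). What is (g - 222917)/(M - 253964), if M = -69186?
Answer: 222917/323150 - √113306/323150 ≈ 0.68878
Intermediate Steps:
g = √113306 ≈ 336.61
(g - 222917)/(M - 253964) = (√113306 - 222917)/(-69186 - 253964) = (-222917 + √113306)/(-323150) = (-222917 + √113306)*(-1/323150) = 222917/323150 - √113306/323150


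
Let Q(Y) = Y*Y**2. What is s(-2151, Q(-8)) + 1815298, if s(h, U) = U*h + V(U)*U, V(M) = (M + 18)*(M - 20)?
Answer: -131641086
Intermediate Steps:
V(M) = (-20 + M)*(18 + M) (V(M) = (18 + M)*(-20 + M) = (-20 + M)*(18 + M))
Q(Y) = Y**3
s(h, U) = U*h + U*(-360 + U**2 - 2*U) (s(h, U) = U*h + (-360 + U**2 - 2*U)*U = U*h + U*(-360 + U**2 - 2*U))
s(-2151, Q(-8)) + 1815298 = (-8)**3*(-360 - 2151 + ((-8)**3)**2 - 2*(-8)**3) + 1815298 = -512*(-360 - 2151 + (-512)**2 - 2*(-512)) + 1815298 = -512*(-360 - 2151 + 262144 + 1024) + 1815298 = -512*260657 + 1815298 = -133456384 + 1815298 = -131641086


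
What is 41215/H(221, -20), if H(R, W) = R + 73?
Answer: 41215/294 ≈ 140.19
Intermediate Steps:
H(R, W) = 73 + R
41215/H(221, -20) = 41215/(73 + 221) = 41215/294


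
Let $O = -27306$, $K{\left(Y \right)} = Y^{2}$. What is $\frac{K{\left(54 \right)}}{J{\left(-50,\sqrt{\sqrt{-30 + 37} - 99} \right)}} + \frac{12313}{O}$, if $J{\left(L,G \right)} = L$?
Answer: $- \frac{40119973}{682650} \approx -58.771$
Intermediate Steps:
$\frac{K{\left(54 \right)}}{J{\left(-50,\sqrt{\sqrt{-30 + 37} - 99} \right)}} + \frac{12313}{O} = \frac{54^{2}}{-50} + \frac{12313}{-27306} = 2916 \left(- \frac{1}{50}\right) + 12313 \left(- \frac{1}{27306}\right) = - \frac{1458}{25} - \frac{12313}{27306} = - \frac{40119973}{682650}$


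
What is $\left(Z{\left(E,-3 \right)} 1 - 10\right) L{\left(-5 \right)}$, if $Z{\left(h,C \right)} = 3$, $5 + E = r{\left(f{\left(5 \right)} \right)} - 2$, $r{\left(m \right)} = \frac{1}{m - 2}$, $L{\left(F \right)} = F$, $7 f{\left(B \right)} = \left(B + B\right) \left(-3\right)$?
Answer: $35$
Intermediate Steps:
$f{\left(B \right)} = - \frac{6 B}{7}$ ($f{\left(B \right)} = \frac{\left(B + B\right) \left(-3\right)}{7} = \frac{2 B \left(-3\right)}{7} = \frac{\left(-6\right) B}{7} = - \frac{6 B}{7}$)
$r{\left(m \right)} = \frac{1}{-2 + m}$
$E = - \frac{315}{44}$ ($E = -5 - \left(2 - \frac{1}{-2 - \frac{30}{7}}\right) = -5 - \left(2 - \frac{1}{- \frac{44}{7}}\right) = -5 - \frac{95}{44} = - \frac{315}{44} \approx -7.1591$)
$\left(Z{\left(E,-3 \right)} 1 - 10\right) L{\left(-5 \right)} = \left(3 \cdot 1 - 10\right) \left(-5\right) = \left(3 - 10\right) \left(-5\right) = \left(-7\right) \left(-5\right) = 35$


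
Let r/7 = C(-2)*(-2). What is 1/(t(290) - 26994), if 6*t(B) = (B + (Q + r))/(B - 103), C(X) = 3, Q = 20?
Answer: -561/15143500 ≈ -3.7046e-5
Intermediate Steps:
r = -42 (r = 7*(3*(-2)) = 7*(-6) = -42)
t(B) = (-22 + B)/(6*(-103 + B)) (t(B) = ((B + (20 - 42))/(B - 103))/6 = ((B - 22)/(-103 + B))/6 = ((-22 + B)/(-103 + B))/6 = (-22 + B)/(6*(-103 + B)))
1/(t(290) - 26994) = 1/((-22 + 290)/(6*(-103 + 290)) - 26994) = 1/((⅙)*268/187 - 26994) = 1/((⅙)*(1/187)*268 - 26994) = 1/(134/561 - 26994) = 1/(-15143500/561) = -561/15143500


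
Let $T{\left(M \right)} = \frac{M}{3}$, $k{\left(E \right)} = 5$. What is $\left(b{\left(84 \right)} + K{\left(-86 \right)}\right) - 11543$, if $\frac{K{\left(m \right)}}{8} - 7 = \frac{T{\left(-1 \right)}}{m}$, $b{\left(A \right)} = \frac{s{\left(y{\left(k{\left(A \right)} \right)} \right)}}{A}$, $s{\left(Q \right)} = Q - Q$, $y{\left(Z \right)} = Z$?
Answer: $- \frac{1481819}{129} \approx -11487.0$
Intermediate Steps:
$s{\left(Q \right)} = 0$
$T{\left(M \right)} = \frac{M}{3}$ ($T{\left(M \right)} = M \frac{1}{3} = \frac{M}{3}$)
$b{\left(A \right)} = 0$ ($b{\left(A \right)} = \frac{0}{A} = 0$)
$K{\left(m \right)} = 56 - \frac{8}{3 m}$ ($K{\left(m \right)} = 56 + 8 \frac{\frac{1}{3} \left(-1\right)}{m} = 56 + 8 \left(- \frac{1}{3 m}\right) = 56 - \frac{8}{3 m}$)
$\left(b{\left(84 \right)} + K{\left(-86 \right)}\right) - 11543 = \left(0 + \left(56 - \frac{8}{3 \left(-86\right)}\right)\right) - 11543 = \left(0 + \left(56 - - \frac{4}{129}\right)\right) - 11543 = \left(0 + \left(56 + \frac{4}{129}\right)\right) - 11543 = \left(0 + \frac{7228}{129}\right) - 11543 = \frac{7228}{129} - 11543 = - \frac{1481819}{129}$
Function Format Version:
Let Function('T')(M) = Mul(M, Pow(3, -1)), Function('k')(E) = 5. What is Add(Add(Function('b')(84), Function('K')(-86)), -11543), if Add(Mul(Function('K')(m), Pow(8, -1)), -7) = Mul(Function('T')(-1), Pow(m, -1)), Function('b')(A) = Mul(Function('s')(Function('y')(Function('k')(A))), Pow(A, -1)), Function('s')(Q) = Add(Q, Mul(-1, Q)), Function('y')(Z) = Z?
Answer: Rational(-1481819, 129) ≈ -11487.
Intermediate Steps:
Function('s')(Q) = 0
Function('T')(M) = Mul(Rational(1, 3), M) (Function('T')(M) = Mul(M, Rational(1, 3)) = Mul(Rational(1, 3), M))
Function('b')(A) = 0 (Function('b')(A) = Mul(0, Pow(A, -1)) = 0)
Function('K')(m) = Add(56, Mul(Rational(-8, 3), Pow(m, -1))) (Function('K')(m) = Add(56, Mul(8, Mul(Mul(Rational(1, 3), -1), Pow(m, -1)))) = Add(56, Mul(8, Mul(Rational(-1, 3), Pow(m, -1)))) = Add(56, Mul(Rational(-8, 3), Pow(m, -1))))
Add(Add(Function('b')(84), Function('K')(-86)), -11543) = Add(Add(0, Add(56, Mul(Rational(-8, 3), Pow(-86, -1)))), -11543) = Add(Add(0, Add(56, Mul(Rational(-8, 3), Rational(-1, 86)))), -11543) = Add(Add(0, Add(56, Rational(4, 129))), -11543) = Add(Add(0, Rational(7228, 129)), -11543) = Add(Rational(7228, 129), -11543) = Rational(-1481819, 129)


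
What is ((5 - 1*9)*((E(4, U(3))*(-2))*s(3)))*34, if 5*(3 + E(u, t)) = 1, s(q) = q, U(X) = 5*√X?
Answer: -11424/5 ≈ -2284.8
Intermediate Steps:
E(u, t) = -14/5 (E(u, t) = -3 + (⅕)*1 = -3 + ⅕ = -14/5)
((5 - 1*9)*((E(4, U(3))*(-2))*s(3)))*34 = ((5 - 1*9)*(-14/5*(-2)*3))*34 = ((5 - 9)*((28/5)*3))*34 = -4*84/5*34 = -336/5*34 = -11424/5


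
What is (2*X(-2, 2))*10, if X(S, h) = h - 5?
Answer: -60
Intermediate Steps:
X(S, h) = -5 + h
(2*X(-2, 2))*10 = (2*(-5 + 2))*10 = (2*(-3))*10 = -6*10 = -60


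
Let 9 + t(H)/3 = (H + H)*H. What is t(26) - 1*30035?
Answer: -26006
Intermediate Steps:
t(H) = -27 + 6*H**2 (t(H) = -27 + 3*((H + H)*H) = -27 + 3*((2*H)*H) = -27 + 3*(2*H**2) = -27 + 6*H**2)
t(26) - 1*30035 = (-27 + 6*26**2) - 1*30035 = (-27 + 6*676) - 30035 = (-27 + 4056) - 30035 = 4029 - 30035 = -26006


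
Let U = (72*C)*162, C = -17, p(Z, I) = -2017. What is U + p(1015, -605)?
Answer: -200305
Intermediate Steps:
U = -198288 (U = (72*(-17))*162 = -1224*162 = -198288)
U + p(1015, -605) = -198288 - 2017 = -200305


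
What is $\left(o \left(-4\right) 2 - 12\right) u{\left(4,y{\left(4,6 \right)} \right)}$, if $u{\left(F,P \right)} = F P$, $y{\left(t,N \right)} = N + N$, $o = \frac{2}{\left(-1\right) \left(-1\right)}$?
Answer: $-1344$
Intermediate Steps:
$o = 2$ ($o = \frac{2}{1} = 2 \cdot 1 = 2$)
$y{\left(t,N \right)} = 2 N$
$\left(o \left(-4\right) 2 - 12\right) u{\left(4,y{\left(4,6 \right)} \right)} = \left(2 \left(-4\right) 2 - 12\right) 4 \cdot 2 \cdot 6 = \left(\left(-8\right) 2 - 12\right) 4 \cdot 12 = \left(-16 - 12\right) 48 = \left(-28\right) 48 = -1344$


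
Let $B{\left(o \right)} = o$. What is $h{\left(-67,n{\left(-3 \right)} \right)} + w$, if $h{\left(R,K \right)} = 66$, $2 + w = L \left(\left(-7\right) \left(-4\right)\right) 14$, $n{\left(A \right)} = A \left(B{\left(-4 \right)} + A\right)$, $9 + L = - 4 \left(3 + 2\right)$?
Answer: $-11304$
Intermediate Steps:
$L = -29$ ($L = -9 - 4 \left(3 + 2\right) = -9 - 20 = -29$)
$n{\left(A \right)} = A \left(-4 + A\right)$
$w = -11370$ ($w = -2 + - 29 \left(\left(-7\right) \left(-4\right)\right) 14 = -2 + \left(-29\right) 28 \cdot 14 = -2 - 11368 = -11370$)
$h{\left(-67,n{\left(-3 \right)} \right)} + w = 66 - 11370 = -11304$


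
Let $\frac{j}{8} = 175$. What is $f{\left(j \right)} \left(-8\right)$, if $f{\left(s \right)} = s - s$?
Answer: $0$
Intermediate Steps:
$j = 1400$ ($j = 8 \cdot 175 = 1400$)
$f{\left(s \right)} = 0$
$f{\left(j \right)} \left(-8\right) = 0 \left(-8\right) = 0$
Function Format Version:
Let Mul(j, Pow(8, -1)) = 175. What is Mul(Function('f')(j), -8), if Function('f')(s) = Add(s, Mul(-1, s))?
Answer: 0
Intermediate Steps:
j = 1400 (j = Mul(8, 175) = 1400)
Function('f')(s) = 0
Mul(Function('f')(j), -8) = Mul(0, -8) = 0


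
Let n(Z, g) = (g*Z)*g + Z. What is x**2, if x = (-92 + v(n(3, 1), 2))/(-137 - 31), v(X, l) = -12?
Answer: 169/441 ≈ 0.38322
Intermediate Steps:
n(Z, g) = Z + Z*g**2 (n(Z, g) = (Z*g)*g + Z = Z*g**2 + Z = Z + Z*g**2)
x = 13/21 (x = (-92 - 12)/(-137 - 31) = -104/(-168) = -104*(-1/168) = 13/21 ≈ 0.61905)
x**2 = (13/21)**2 = 169/441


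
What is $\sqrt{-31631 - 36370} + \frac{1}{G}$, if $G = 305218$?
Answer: $\frac{1}{305218} + i \sqrt{68001} \approx 3.2763 \cdot 10^{-6} + 260.77 i$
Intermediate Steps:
$\sqrt{-31631 - 36370} + \frac{1}{G} = \sqrt{-31631 - 36370} + \frac{1}{305218} = \sqrt{-68001} + \frac{1}{305218} = i \sqrt{68001} + \frac{1}{305218} = \frac{1}{305218} + i \sqrt{68001}$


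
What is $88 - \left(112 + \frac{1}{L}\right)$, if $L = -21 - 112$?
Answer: $- \frac{3191}{133} \approx -23.992$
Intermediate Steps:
$L = -133$
$88 - \left(112 + \frac{1}{L}\right) = 88 - \left(112 + \frac{1}{-133}\right) = 88 - \left(112 - \frac{1}{133}\right) = 88 - \frac{14895}{133} = - \frac{3191}{133}$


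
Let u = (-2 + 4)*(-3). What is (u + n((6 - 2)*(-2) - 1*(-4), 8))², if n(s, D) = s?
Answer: 100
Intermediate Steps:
u = -6 (u = 2*(-3) = -6)
(u + n((6 - 2)*(-2) - 1*(-4), 8))² = (-6 + ((6 - 2)*(-2) - 1*(-4)))² = (-6 + (4*(-2) + 4))² = (-6 + (-8 + 4))² = (-6 - 4)² = (-10)² = 100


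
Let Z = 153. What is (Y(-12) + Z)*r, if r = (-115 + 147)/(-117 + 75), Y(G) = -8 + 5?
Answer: -800/7 ≈ -114.29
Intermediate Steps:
Y(G) = -3
r = -16/21 (r = 32/(-42) = 32*(-1/42) = -16/21 ≈ -0.76190)
(Y(-12) + Z)*r = (-3 + 153)*(-16/21) = 150*(-16/21) = -800/7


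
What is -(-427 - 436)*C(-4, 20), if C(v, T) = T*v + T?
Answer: -51780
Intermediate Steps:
C(v, T) = T + T*v
-(-427 - 436)*C(-4, 20) = -(-427 - 436)*20*(1 - 4) = -(-863)*20*(-3) = -(-863)*(-60) = -1*51780 = -51780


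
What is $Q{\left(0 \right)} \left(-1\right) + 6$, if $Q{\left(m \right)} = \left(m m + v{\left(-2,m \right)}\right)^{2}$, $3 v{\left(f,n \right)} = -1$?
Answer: $\frac{53}{9} \approx 5.8889$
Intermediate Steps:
$v{\left(f,n \right)} = - \frac{1}{3}$ ($v{\left(f,n \right)} = \frac{1}{3} \left(-1\right) = - \frac{1}{3}$)
$Q{\left(m \right)} = \left(- \frac{1}{3} + m^{2}\right)^{2}$ ($Q{\left(m \right)} = \left(m m - \frac{1}{3}\right)^{2} = \left(m^{2} - \frac{1}{3}\right)^{2} = \left(- \frac{1}{3} + m^{2}\right)^{2}$)
$Q{\left(0 \right)} \left(-1\right) + 6 = \frac{\left(-1 + 3 \cdot 0^{2}\right)^{2}}{9} \left(-1\right) + 6 = \frac{\left(-1 + 3 \cdot 0\right)^{2}}{9} \left(-1\right) + 6 = \frac{\left(-1 + 0\right)^{2}}{9} \left(-1\right) + 6 = \frac{\left(-1\right)^{2}}{9} \left(-1\right) + 6 = \frac{1}{9} \cdot 1 \left(-1\right) + 6 = \frac{1}{9} \left(-1\right) + 6 = - \frac{1}{9} + 6 = \frac{53}{9}$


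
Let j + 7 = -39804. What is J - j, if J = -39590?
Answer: 221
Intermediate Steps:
j = -39811 (j = -7 - 39804 = -39811)
J - j = -39590 - 1*(-39811) = -39590 + 39811 = 221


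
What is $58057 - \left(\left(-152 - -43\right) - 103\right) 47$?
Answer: $68021$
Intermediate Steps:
$58057 - \left(\left(-152 - -43\right) - 103\right) 47 = 58057 - \left(\left(-152 + 43\right) - 103\right) 47 = 58057 - \left(-109 - 103\right) 47 = 58057 - \left(-212\right) 47 = 58057 - -9964 = 58057 + 9964 = 68021$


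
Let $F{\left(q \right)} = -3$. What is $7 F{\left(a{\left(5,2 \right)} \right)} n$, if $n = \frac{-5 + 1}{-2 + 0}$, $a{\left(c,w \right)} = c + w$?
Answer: $-42$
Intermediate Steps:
$n = 2$ ($n = - \frac{4}{-2} = \left(-4\right) \left(- \frac{1}{2}\right) = 2$)
$7 F{\left(a{\left(5,2 \right)} \right)} n = 7 \left(-3\right) 2 = \left(-21\right) 2 = -42$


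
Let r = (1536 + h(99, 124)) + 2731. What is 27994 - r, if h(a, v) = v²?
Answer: 8351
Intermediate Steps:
r = 19643 (r = (1536 + 124²) + 2731 = (1536 + 15376) + 2731 = 16912 + 2731 = 19643)
27994 - r = 27994 - 1*19643 = 27994 - 19643 = 8351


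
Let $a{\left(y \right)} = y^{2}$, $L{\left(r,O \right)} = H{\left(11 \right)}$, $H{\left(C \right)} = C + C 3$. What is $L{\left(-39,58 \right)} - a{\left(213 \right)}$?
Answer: $-45325$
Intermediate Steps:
$H{\left(C \right)} = 4 C$ ($H{\left(C \right)} = C + 3 C = 4 C$)
$L{\left(r,O \right)} = 44$ ($L{\left(r,O \right)} = 4 \cdot 11 = 44$)
$L{\left(-39,58 \right)} - a{\left(213 \right)} = 44 - 213^{2} = 44 - 45369 = -45325$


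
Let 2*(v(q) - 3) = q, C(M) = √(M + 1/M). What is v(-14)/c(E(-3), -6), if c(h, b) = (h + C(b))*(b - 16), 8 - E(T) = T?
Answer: 12/763 - 2*I*√222/8393 ≈ 0.015727 - 0.0035505*I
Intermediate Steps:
E(T) = 8 - T
v(q) = 3 + q/2
c(h, b) = (-16 + b)*(h + √(b + 1/b)) (c(h, b) = (h + √(b + 1/b))*(b - 16) = (h + √(b + 1/b))*(-16 + b) = (-16 + b)*(h + √(b + 1/b)))
v(-14)/c(E(-3), -6) = (3 + (½)*(-14))/(-16*(8 - 1*(-3)) - 16*√(-6 + 1/(-6)) - 6*(8 - 1*(-3)) - 6*√(-6 + 1/(-6))) = (3 - 7)/(-16*(8 + 3) - 16*√(-6 - ⅙) - 6*(8 + 3) - 6*√(-6 - ⅙)) = -4/(-16*11 - 8*I*√222/3 - 6*11 - I*√222) = -4/(-176 - 8*I*√222/3 - 66 - I*√222) = -4/(-242 - 11*I*√222/3)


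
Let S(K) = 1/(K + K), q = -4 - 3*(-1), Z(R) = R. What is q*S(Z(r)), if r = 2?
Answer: -¼ ≈ -0.25000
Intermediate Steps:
q = -1 (q = -4 + 3 = -1)
S(K) = 1/(2*K)
q*S(Z(r)) = -1/(2*2) = -1*¼ = -¼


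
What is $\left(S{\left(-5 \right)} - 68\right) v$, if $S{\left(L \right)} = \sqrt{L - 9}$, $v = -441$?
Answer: $29988 - 441 i \sqrt{14} \approx 29988.0 - 1650.1 i$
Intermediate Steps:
$S{\left(L \right)} = \sqrt{-9 + L}$
$\left(S{\left(-5 \right)} - 68\right) v = \left(\sqrt{-9 - 5} - 68\right) \left(-441\right) = \left(\sqrt{-14} - 68\right) \left(-441\right) = \left(i \sqrt{14} - 68\right) \left(-441\right) = \left(-68 + i \sqrt{14}\right) \left(-441\right) = 29988 - 441 i \sqrt{14}$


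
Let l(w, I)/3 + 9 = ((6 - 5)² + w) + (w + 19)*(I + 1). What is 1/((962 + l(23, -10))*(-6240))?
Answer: 1/792480 ≈ 1.2619e-6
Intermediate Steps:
l(w, I) = -24 + 3*w + 3*(1 + I)*(19 + w) (l(w, I) = -27 + 3*(((6 - 5)² + w) + (w + 19)*(I + 1)) = -27 + 3*((1² + w) + (19 + w)*(1 + I)) = -27 + 3*((1 + w) + (1 + I)*(19 + w)) = -27 + 3*(1 + w + (1 + I)*(19 + w)) = -27 + (3 + 3*w + 3*(1 + I)*(19 + w)) = -24 + 3*w + 3*(1 + I)*(19 + w))
1/((962 + l(23, -10))*(-6240)) = 1/((962 + (33 + 6*23 + 57*(-10) + 3*(-10)*23))*(-6240)) = -1/6240/(962 + (33 + 138 - 570 - 690)) = -1/6240/(962 - 1089) = -1/6240/(-127) = -1/127*(-1/6240) = 1/792480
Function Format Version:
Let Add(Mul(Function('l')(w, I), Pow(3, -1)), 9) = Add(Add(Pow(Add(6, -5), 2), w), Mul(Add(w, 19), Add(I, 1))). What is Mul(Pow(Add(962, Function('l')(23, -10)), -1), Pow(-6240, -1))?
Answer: Rational(1, 792480) ≈ 1.2619e-6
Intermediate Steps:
Function('l')(w, I) = Add(-24, Mul(3, w), Mul(3, Add(1, I), Add(19, w))) (Function('l')(w, I) = Add(-27, Mul(3, Add(Add(Pow(Add(6, -5), 2), w), Mul(Add(w, 19), Add(I, 1))))) = Add(-27, Mul(3, Add(Add(Pow(1, 2), w), Mul(Add(19, w), Add(1, I))))) = Add(-27, Mul(3, Add(Add(1, w), Mul(Add(1, I), Add(19, w))))) = Add(-27, Mul(3, Add(1, w, Mul(Add(1, I), Add(19, w))))) = Add(-27, Add(3, Mul(3, w), Mul(3, Add(1, I), Add(19, w)))) = Add(-24, Mul(3, w), Mul(3, Add(1, I), Add(19, w))))
Mul(Pow(Add(962, Function('l')(23, -10)), -1), Pow(-6240, -1)) = Mul(Pow(Add(962, Add(33, Mul(6, 23), Mul(57, -10), Mul(3, -10, 23))), -1), Pow(-6240, -1)) = Mul(Pow(Add(962, Add(33, 138, -570, -690)), -1), Rational(-1, 6240)) = Mul(Pow(Add(962, -1089), -1), Rational(-1, 6240)) = Mul(Pow(-127, -1), Rational(-1, 6240)) = Mul(Rational(-1, 127), Rational(-1, 6240)) = Rational(1, 792480)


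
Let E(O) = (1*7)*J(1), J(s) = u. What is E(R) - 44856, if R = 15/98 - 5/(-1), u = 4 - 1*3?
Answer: -44849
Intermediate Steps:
u = 1 (u = 4 - 3 = 1)
J(s) = 1
R = 505/98 (R = 15*(1/98) - 5*(-1) = 15/98 + 5 = 505/98 ≈ 5.1531)
E(O) = 7 (E(O) = (1*7)*1 = 7*1 = 7)
E(R) - 44856 = 7 - 44856 = -44849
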